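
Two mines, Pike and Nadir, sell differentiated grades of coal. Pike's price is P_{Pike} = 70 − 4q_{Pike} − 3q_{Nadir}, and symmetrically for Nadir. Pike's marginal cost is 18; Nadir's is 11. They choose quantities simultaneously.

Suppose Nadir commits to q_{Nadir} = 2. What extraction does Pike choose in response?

5.75

Mine Pike's profit: π = q_{Pike}(70 − 4q_{Pike} − 3q_{Nadir}) − 18q_{Pike}.
∂π/∂q_{Pike} = 52 − 8q_{Pike} − 3q_{Nadir} = 0 ⇒ q_{Pike} = 6.5 − 0.375q_{Nadir}.
At q_{Nadir} = 2: q_{Pike} = 6.5 − 0.375·2 = 5.75.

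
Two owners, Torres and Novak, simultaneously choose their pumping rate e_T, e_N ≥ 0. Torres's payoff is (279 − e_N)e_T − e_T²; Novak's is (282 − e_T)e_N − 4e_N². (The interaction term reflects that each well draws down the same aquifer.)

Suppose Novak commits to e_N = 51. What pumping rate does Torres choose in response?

Expanding Torres's payoff: 279e_T − e_Ne_T − e_T².
∂π/∂e_T = 279 − e_N − 2e_T = 0, so e_T = 139.5 − 0.5e_N.
At e_N = 51: e_T = 139.5 − 0.5·51 = 114.

114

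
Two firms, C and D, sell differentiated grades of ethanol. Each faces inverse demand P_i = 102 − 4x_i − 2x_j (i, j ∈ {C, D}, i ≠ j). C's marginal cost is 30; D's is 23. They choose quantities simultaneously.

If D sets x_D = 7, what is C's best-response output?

Firm C's profit: π = x_C(102 − 4x_C − 2x_D) − 30x_C.
∂π/∂x_C = 72 − 8x_C − 2x_D = 0 ⇒ x_C = 9 − 0.25x_D.
At x_D = 7: x_C = 9 − 0.25·7 = 7.25.

7.25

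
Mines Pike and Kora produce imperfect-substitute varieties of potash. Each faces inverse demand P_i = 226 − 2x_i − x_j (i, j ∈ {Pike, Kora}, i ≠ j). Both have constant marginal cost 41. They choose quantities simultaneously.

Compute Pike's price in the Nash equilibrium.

115

Mine Pike's profit: π = x_{Pike}(226 − 2x_{Pike} − x_{Kora}) − 41x_{Pike}.
∂π/∂x_{Pike} = 185 − 4x_{Pike} − x_{Kora} = 0 ⇒ x_{Pike} = 46.25 − 0.25x_{Kora}.
The game is symmetric, so in equilibrium x_{Kora} = x_{Pike}: the reaction function gives 1.25x_{Pike} = 46.25, hence x_{Pike} = 37.
P_{Pike} = 226 − 2·37 − 37 = 115.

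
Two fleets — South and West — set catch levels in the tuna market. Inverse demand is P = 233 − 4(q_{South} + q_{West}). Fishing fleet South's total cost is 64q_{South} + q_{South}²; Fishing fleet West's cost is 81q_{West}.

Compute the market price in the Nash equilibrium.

Fishing fleet South's profit: π = q_{South}(233 − 4(q_{South} + q_{West})) − 64q_{South} − q_{South}².
∂π/∂q_{South} = 169 − 10q_{South} − 4q_{West} = 0, so q_{South} = 16.9 − 0.4q_{West}.
For West: ∂π/∂q_{West} = 152 − 8q_{West} − 4q_{South} = 0 ⇒ q_{West} = 19 − 0.5q_{South}.
Substituting the second reaction function into the first: q_{South} = 16.9 − 0.4(19 − 0.5q_{South}), which gives 0.8q_{South} = 9.3 ⇒ q_{South} = 11.625.
Then q_{West} = 19 − 0.5·11.625 = 13.1875.
Equilibrium price: P = 233 − 4·24.8125 = 133.75.

133.75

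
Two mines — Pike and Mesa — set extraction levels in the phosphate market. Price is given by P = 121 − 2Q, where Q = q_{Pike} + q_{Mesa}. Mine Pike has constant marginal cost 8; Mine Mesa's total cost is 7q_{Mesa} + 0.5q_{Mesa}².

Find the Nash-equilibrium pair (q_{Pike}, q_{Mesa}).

21.0625, 14.375

Mine Pike's profit: π = q_{Pike}(121 − 2(q_{Pike} + q_{Mesa})) − 8q_{Pike}.
∂π/∂q_{Pike} = 113 − 4q_{Pike} − 2q_{Mesa} = 0, so q_{Pike} = 28.25 − 0.5q_{Mesa}.
For Mesa: ∂π/∂q_{Mesa} = 114 − 5q_{Mesa} − 2q_{Pike} = 0 ⇒ q_{Mesa} = 22.8 − 0.4q_{Pike}.
Solving the two reaction functions simultaneously: (1 − (−0.5)(−0.4))q_{Pike} = 28.25 − 0.5·22.8, so 0.8q_{Pike} = 16.85 and q_{Pike} = 21.0625.
Then q_{Mesa} = 22.8 − 0.4·21.0625 = 14.375.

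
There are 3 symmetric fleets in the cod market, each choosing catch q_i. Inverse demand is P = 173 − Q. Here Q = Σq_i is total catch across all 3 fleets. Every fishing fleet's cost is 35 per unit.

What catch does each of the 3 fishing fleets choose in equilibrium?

A representative fishing fleet's profit is π_i = q_i(173 − Q) − 35q_i, with Q = q_i + Σ_{j≠i} q_j.
First-order condition: 138 − 2q_i − Σ_{j≠i} q_j = 0.
In a symmetric equilibrium every fishing fleet chooses the same q, so Σ_{j≠i} q_j = 2q. The condition becomes 138 − 4q = 0, giving q = 138/4 = 34.5.

34.5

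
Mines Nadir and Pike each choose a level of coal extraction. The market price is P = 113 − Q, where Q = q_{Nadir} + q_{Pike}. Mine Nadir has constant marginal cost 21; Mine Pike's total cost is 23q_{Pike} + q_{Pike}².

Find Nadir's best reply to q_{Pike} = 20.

Mine Nadir's profit: π = q_{Nadir}(113 − (q_{Nadir} + q_{Pike})) − 21q_{Nadir}.
∂π/∂q_{Nadir} = 92 − 2q_{Nadir} − q_{Pike} = 0, so q_{Nadir} = 46 − 0.5q_{Pike}.
At q_{Pike} = 20: q_{Nadir} = 46 − 0.5·20 = 36.

36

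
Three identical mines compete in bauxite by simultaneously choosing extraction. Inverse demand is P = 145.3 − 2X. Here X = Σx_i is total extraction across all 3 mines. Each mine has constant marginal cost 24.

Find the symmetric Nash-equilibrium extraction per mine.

A representative mine's profit is π_i = x_i(145.3 − 2X) − 24x_i, with X = x_i + Σ_{j≠i} x_j.
First-order condition: 121.3 − 4x_i − 2Σ_{j≠i} x_j = 0.
In a symmetric equilibrium every mine chooses the same x, so Σ_{j≠i} x_j = 2x. The condition becomes 121.3 − 8x = 0, giving x = 121.3/8 = 15.1625.

15.1625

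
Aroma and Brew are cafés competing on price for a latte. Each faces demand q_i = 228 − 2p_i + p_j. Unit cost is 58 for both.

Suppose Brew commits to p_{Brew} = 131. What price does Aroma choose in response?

Aroma's profit: π = (p_{Aroma} − 58)(228 − 2p_{Aroma} + p_{Brew}).
∂π/∂p_{Aroma} = 344 − 4p_{Aroma} + p_{Brew} = 0 ⇒ p_{Aroma} = 86 + 0.25p_{Brew}.
At p_{Brew} = 131: p_{Aroma} = 86 + 0.25·131 = 118.75.

118.75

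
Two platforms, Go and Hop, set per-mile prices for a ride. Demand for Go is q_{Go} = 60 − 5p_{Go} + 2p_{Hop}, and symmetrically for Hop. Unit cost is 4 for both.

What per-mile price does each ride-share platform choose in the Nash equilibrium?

Go's profit: π = (p_{Go} − 4)(60 − 5p_{Go} + 2p_{Hop}).
∂π/∂p_{Go} = 80 − 10p_{Go} + 2p_{Hop} = 0 ⇒ p_{Go} = 8 + 0.2p_{Hop}.
Setting p_{Go} = p_{Hop} in the reaction function: p_{Go} = 8 + 0.2p_{Go}, so p_{Go} = 8 / 0.8 = 10.

10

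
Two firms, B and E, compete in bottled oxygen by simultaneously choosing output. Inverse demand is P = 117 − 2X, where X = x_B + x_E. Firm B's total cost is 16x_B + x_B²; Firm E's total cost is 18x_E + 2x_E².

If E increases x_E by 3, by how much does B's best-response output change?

-1

Firm B's profit: π = x_B(117 − 2(x_B + x_E)) − 16x_B − x_B².
∂π/∂x_B = 101 − 6x_B − 2x_E = 0, so x_B = 101/6 − (1/3)x_E.
The reaction-function slope is −1/3, so a 3-unit rise in x_E moves x_B by −1/3 × 3 = −1. B's best response falls — the actions are strategic substitutes.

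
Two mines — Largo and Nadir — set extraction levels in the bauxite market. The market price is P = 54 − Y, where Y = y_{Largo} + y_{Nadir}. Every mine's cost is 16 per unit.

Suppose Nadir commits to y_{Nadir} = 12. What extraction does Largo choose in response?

Mine Largo's profit: π = y_{Largo}(54 − (y_{Largo} + y_{Nadir})) − 16y_{Largo}.
∂π/∂y_{Largo} = 38 − 2y_{Largo} − y_{Nadir} = 0, so y_{Largo} = 19 − 0.5y_{Nadir}.
At y_{Nadir} = 12: y_{Largo} = 19 − 0.5·12 = 13.

13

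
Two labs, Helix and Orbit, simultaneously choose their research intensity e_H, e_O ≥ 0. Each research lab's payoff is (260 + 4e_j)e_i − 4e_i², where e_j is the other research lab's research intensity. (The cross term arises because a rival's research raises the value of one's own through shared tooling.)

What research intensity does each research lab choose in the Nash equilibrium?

Helix's payoff is (260 + 4e_O)e_H − 4e_H².
∂π/∂e_H = 260 + 4e_O − 8e_H = 0, so e_H = 32.5 + 0.5e_O.
Setting e_H = e_O in the reaction function: e_H = 32.5 + 0.5e_H, so e_H = 32.5 / 0.5 = 65.

65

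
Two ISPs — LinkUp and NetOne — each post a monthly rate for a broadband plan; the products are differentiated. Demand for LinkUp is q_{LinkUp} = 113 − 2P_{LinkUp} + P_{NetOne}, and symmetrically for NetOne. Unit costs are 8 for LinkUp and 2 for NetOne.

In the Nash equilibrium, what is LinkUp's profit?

LinkUp's profit: π = (P_{LinkUp} − 8)(113 − 2P_{LinkUp} + P_{NetOne}).
∂π/∂P_{LinkUp} = 129 − 4P_{LinkUp} + P_{NetOne} = 0 ⇒ P_{LinkUp} = 32.25 + 0.25P_{NetOne}.
Similarly P_{NetOne} = 29.25 + 0.25P_{LinkUp}.
Plugging P_{NetOne} into LinkUp's best response: P_{LinkUp} = 32.25 + 0.25(29.25 + 0.25P_{LinkUp}) ⇒ 0.9375P_{LinkUp} = 39.5625, so P_{LinkUp} = 42.2.
Then P_{NetOne} = 29.25 + 0.25·42.2 = 39.8.
q_{LinkUp} = 113 − 2·42.2 + 39.8 = 68.4.
Profit = (42.2 − 8)·68.4 = 2339.28.

2339.28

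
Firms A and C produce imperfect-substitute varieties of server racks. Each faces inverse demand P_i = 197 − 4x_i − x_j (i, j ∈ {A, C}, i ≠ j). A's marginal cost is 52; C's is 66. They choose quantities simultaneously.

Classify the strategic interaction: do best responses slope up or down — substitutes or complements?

Firm A's profit: π = x_A(197 − 4x_A − x_C) − 52x_A.
∂π/∂x_A = 145 − 8x_A − x_C = 0 ⇒ x_A = 18.125 − 0.125x_C.
The best-response slope dx_A/dx_C = −0.125 < 0: the reaction function is downward-sloping, so the choices are strategic substitutes.

strategic substitutes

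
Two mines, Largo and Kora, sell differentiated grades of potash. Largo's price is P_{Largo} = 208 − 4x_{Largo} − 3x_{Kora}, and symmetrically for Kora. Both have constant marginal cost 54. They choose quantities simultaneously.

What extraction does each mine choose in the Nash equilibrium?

Mine Largo's profit: π = x_{Largo}(208 − 4x_{Largo} − 3x_{Kora}) − 54x_{Largo}.
∂π/∂x_{Largo} = 154 − 8x_{Largo} − 3x_{Kora} = 0 ⇒ x_{Largo} = 19.25 − 0.375x_{Kora}.
Setting x_{Largo} = x_{Kora} in the reaction function: x_{Largo} = 19.25 − 0.375x_{Largo}, so x_{Largo} = 19.25 / 1.375 = 14.

14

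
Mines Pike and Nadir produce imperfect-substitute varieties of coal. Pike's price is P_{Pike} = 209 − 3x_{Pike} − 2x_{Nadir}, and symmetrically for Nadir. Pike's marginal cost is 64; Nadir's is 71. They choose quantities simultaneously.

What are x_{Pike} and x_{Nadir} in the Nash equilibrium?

18.5625, 16.8125

Mine Pike's profit: π = x_{Pike}(209 − 3x_{Pike} − 2x_{Nadir}) − 64x_{Pike}.
∂π/∂x_{Pike} = 145 − 6x_{Pike} − 2x_{Nadir} = 0 ⇒ x_{Pike} = 145/6 − (1/3)x_{Nadir}.
Similarly x_{Nadir} = 23 − (1/3)x_{Pike}.
Solving the two reaction functions simultaneously: (1 − (−1/3)(−1/3))x_{Pike} = 145/6 − (1/3)·23, so (8/9)x_{Pike} = 16.5 and x_{Pike} = 18.5625.
Then x_{Nadir} = 23 − (1/3)·18.5625 = 16.8125.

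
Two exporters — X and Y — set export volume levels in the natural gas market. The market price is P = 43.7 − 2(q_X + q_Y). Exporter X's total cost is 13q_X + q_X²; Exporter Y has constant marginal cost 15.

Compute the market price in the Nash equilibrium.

Exporter X's profit: π = q_X(43.7 − 2(q_X + q_Y)) − 13q_X − q_X².
∂π/∂q_X = 30.7 − 6q_X − 2q_Y = 0, so q_X = 307/60 − (1/3)q_Y.
For Y: ∂π/∂q_Y = 28.7 − 4q_Y − 2q_X = 0 ⇒ q_Y = 7.175 − 0.5q_X.
Solving the two reaction functions simultaneously: (1 − (−1/3)(−0.5))q_X = 307/60 − (1/3)·7.175, so (5/6)q_X = 2.725 and q_X = 3.27.
Then q_Y = 7.175 − 0.5·3.27 = 5.54.
Equilibrium price: P = 43.7 − 2·8.81 = 26.08.

26.08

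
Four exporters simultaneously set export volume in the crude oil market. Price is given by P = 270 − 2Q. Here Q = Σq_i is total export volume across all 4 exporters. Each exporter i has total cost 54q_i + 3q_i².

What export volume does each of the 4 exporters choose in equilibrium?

A representative exporter's profit is π_i = q_i(270 − 2Q) − 54q_i − 3q_i², with Q = q_i + Σ_{j≠i} q_j.
First-order condition: 216 − 10q_i − 2Σ_{j≠i} q_j = 0.
In a symmetric equilibrium every exporter chooses the same q, so Σ_{j≠i} q_j = 3q. The condition becomes 216 − 16q = 0, giving q = 216/16 = 13.5.

13.5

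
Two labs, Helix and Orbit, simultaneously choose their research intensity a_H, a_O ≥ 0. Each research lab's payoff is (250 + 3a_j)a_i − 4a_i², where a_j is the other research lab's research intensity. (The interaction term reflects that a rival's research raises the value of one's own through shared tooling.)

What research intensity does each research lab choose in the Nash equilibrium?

50

Helix's payoff is (250 + 3a_O)a_H − 4a_H².
∂π/∂a_H = 250 + 3a_O − 8a_H = 0, so a_H = 31.25 + 0.375a_O.
The game is symmetric, so in equilibrium a_O = a_H: the reaction function gives 0.625a_H = 31.25, hence a_H = 50.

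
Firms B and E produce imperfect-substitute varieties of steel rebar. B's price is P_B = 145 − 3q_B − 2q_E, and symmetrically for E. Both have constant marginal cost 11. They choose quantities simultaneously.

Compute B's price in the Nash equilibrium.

61.25

Firm B's profit: π = q_B(145 − 3q_B − 2q_E) − 11q_B.
∂π/∂q_B = 134 − 6q_B − 2q_E = 0 ⇒ q_B = 67/3 − (1/3)q_E.
The game is symmetric, so in equilibrium q_E = q_B: the reaction function gives (4/3)q_B = 67/3, hence q_B = 16.75.
P_B = 145 − 3·16.75 − 2·16.75 = 61.25.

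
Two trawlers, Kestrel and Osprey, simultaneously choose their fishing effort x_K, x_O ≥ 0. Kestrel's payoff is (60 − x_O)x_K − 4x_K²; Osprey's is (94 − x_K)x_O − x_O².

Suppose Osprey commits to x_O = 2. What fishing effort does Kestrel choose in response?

7.25

Expanding Kestrel's payoff: 60x_K − x_Ox_K − 4x_K².
∂π/∂x_K = 60 − x_O − 8x_K = 0, so x_K = 7.5 − 0.125x_O.
At x_O = 2: x_K = 7.5 − 0.125·2 = 7.25.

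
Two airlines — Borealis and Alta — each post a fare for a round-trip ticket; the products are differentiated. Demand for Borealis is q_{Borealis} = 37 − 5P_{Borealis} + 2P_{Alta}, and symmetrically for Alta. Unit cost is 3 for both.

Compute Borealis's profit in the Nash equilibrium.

Borealis's profit: π = (P_{Borealis} − 3)(37 − 5P_{Borealis} + 2P_{Alta}).
∂π/∂P_{Borealis} = 52 − 10P_{Borealis} + 2P_{Alta} = 0 ⇒ P_{Borealis} = 5.2 + 0.2P_{Alta}.
By symmetry P_{Alta} = P_{Borealis}; substituting into the reaction function, 0.8P_{Borealis} = 5.2 and P_{Borealis} = 6.5.
q_{Borealis} = 37 − 5·6.5 + 2·6.5 = 17.5.
Profit = (6.5 − 3)·17.5 = 61.25.

61.25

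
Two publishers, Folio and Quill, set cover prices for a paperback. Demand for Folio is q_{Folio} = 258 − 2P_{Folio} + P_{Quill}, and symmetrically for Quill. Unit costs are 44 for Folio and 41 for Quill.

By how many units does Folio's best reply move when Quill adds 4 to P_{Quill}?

Folio's profit: π = (P_{Folio} − 44)(258 − 2P_{Folio} + P_{Quill}).
∂π/∂P_{Folio} = 346 − 4P_{Folio} + P_{Quill} = 0 ⇒ P_{Folio} = 86.5 + 0.25P_{Quill}.
The reaction-function slope is 0.25, so a 4-unit rise in P_{Quill} moves P_{Folio} by 0.25 × 4 = 1. Folio's best response rises — the actions are strategic complements.

1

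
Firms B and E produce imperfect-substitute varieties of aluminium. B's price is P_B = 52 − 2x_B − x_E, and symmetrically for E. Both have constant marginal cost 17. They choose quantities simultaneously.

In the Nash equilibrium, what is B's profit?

98

Firm B's profit: π = x_B(52 − 2x_B − x_E) − 17x_B.
∂π/∂x_B = 35 − 4x_B − x_E = 0 ⇒ x_B = 8.75 − 0.25x_E.
Setting x_B = x_E in the reaction function: x_B = 8.75 − 0.25x_B, so x_B = 8.75 / 1.25 = 7.
P_B = 52 − 2·7 − 7 = 31.
Profit = (31 − 17)·7 = 98.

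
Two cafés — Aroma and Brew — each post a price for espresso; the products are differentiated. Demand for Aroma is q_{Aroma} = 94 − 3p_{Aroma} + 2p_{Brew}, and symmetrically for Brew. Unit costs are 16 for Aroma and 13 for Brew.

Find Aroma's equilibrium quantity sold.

56.8125

Aroma's profit: π = (p_{Aroma} − 16)(94 − 3p_{Aroma} + 2p_{Brew}).
∂π/∂p_{Aroma} = 142 − 6p_{Aroma} + 2p_{Brew} = 0 ⇒ p_{Aroma} = 71/3 + (1/3)p_{Brew}.
Similarly p_{Brew} = 133/6 + (1/3)p_{Aroma}.
Solving the two reaction functions simultaneously: (1 − (1/3)(1/3))p_{Aroma} = 71/3 + (1/3)·(133/6), so (8/9)p_{Aroma} = 559/18 and p_{Aroma} = 34.9375.
Then p_{Brew} = 133/6 + (1/3)·34.9375 = 33.8125.
q_{Aroma} = 94 − 3·34.9375 + 2·33.8125 = 56.8125.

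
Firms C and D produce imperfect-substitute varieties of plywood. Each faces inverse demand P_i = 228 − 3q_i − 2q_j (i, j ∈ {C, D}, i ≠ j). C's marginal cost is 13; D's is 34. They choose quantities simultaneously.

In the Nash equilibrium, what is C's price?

Firm C's profit: π = q_C(228 − 3q_C − 2q_D) − 13q_C.
∂π/∂q_C = 215 − 6q_C − 2q_D = 0 ⇒ q_C = 215/6 − (1/3)q_D.
Similarly q_D = 97/3 − (1/3)q_C.
Plugging q_D into C's best response: q_C = 215/6 − (1/3)(97/3 − (1/3)q_C) ⇒ (8/9)q_C = 451/18, so q_C = 28.1875.
Then q_D = 97/3 − (1/3)·28.1875 = 22.9375.
P_C = 228 − 3·28.1875 − 2·22.9375 = 97.5625.

97.5625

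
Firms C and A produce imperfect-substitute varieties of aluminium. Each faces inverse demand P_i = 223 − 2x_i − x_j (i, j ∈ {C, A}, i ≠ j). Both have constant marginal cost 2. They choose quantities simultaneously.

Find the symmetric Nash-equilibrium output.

44.2

Firm C's profit: π = x_C(223 − 2x_C − x_A) − 2x_C.
∂π/∂x_C = 221 − 4x_C − x_A = 0 ⇒ x_C = 55.25 − 0.25x_A.
By symmetry x_A = x_C; substituting into the reaction function, 1.25x_C = 55.25 and x_C = 44.2.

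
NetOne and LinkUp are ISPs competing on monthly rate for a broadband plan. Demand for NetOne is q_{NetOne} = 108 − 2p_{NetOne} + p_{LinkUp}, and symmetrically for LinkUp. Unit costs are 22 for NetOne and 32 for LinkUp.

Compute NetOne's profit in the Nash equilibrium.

1800

NetOne's profit: π = (p_{NetOne} − 22)(108 − 2p_{NetOne} + p_{LinkUp}).
∂π/∂p_{NetOne} = 152 − 4p_{NetOne} + p_{LinkUp} = 0 ⇒ p_{NetOne} = 38 + 0.25p_{LinkUp}.
Similarly p_{LinkUp} = 43 + 0.25p_{NetOne}.
Solving the two reaction functions simultaneously: (1 − (0.25)(0.25))p_{NetOne} = 38 + 0.25·43, so 0.9375p_{NetOne} = 48.75 and p_{NetOne} = 52.
Then p_{LinkUp} = 43 + 0.25·52 = 56.
q_{NetOne} = 108 − 2·52 + 56 = 60.
Profit = (52 − 22)·60 = 1800.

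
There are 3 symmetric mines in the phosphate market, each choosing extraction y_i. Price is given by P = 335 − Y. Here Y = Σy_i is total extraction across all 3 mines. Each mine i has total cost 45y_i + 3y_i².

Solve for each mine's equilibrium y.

A representative mine's profit is π_i = y_i(335 − Y) − 45y_i − 3y_i², with Y = y_i + Σ_{j≠i} y_j.
First-order condition: 290 − 8y_i − Σ_{j≠i} y_j = 0.
With identical mines, set every y_j = y: then 290 − 8y − 2y = 0, i.e. y = 290/10 = 29.

29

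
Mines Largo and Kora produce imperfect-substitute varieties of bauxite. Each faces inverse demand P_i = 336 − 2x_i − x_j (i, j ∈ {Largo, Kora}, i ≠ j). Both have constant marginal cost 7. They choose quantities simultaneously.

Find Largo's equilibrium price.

138.6

Mine Largo's profit: π = x_{Largo}(336 − 2x_{Largo} − x_{Kora}) − 7x_{Largo}.
∂π/∂x_{Largo} = 329 − 4x_{Largo} − x_{Kora} = 0 ⇒ x_{Largo} = 82.25 − 0.25x_{Kora}.
By symmetry x_{Kora} = x_{Largo}; substituting into the reaction function, 1.25x_{Largo} = 82.25 and x_{Largo} = 65.8.
P_{Largo} = 336 − 2·65.8 − 65.8 = 138.6.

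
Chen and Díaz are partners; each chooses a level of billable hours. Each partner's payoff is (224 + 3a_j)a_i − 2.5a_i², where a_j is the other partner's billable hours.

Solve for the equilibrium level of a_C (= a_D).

112

Chen's payoff is (224 + 3a_D)a_C − 2.5a_C².
∂π/∂a_C = 224 + 3a_D − 5a_C = 0, so a_C = 44.8 + 0.6a_D.
By symmetry a_D = a_C; substituting into the reaction function, 0.4a_C = 44.8 and a_C = 112.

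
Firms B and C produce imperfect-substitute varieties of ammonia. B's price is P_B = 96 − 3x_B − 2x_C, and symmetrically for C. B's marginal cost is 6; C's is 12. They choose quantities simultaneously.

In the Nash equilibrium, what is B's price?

Firm B's profit: π = x_B(96 − 3x_B − 2x_C) − 6x_B.
∂π/∂x_B = 90 − 6x_B − 2x_C = 0 ⇒ x_B = 15 − (1/3)x_C.
Similarly x_C = 14 − (1/3)x_B.
Substituting the second reaction function into the first: x_B = 15 − (1/3)(14 − (1/3)x_B), which gives (8/9)x_B = 31/3 ⇒ x_B = 11.625.
Then x_C = 14 − (1/3)·11.625 = 10.125.
P_B = 96 − 3·11.625 − 2·10.125 = 40.875.

40.875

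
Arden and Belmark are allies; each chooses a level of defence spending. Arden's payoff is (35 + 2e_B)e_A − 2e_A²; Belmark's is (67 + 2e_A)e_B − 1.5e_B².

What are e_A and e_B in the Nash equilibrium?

Expanding Arden's payoff: 35e_A + 2e_Be_A − 2e_A².
∂π/∂e_A = 35 + 2e_B − 4e_A = 0, so e_A = 8.75 + 0.5e_B.
Likewise for Belmark: e_B = 67/3 + (2/3)e_A.
Plugging e_B into Arden's best response: e_A = 8.75 + 0.5(67/3 + (2/3)e_A) ⇒ (2/3)e_A = 239/12, so e_A = 29.875.
Then e_B = 67/3 + (2/3)·29.875 = 42.25.

29.875, 42.25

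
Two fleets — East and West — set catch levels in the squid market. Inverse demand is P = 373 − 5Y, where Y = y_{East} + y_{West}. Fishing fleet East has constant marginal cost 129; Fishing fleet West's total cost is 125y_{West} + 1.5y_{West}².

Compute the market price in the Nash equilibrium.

221

Fishing fleet East's profit: π = y_{East}(373 − 5(y_{East} + y_{West})) − 129y_{East}.
∂π/∂y_{East} = 244 − 10y_{East} − 5y_{West} = 0, so y_{East} = 24.4 − 0.5y_{West}.
For West: ∂π/∂y_{West} = 248 − 13y_{West} − 5y_{East} = 0 ⇒ y_{West} = 248/13 − (5/13)y_{East}.
Solving the two reaction functions simultaneously: (1 − (−0.5)(−5/13))y_{East} = 24.4 − 0.5·(248/13), so (21/26)y_{East} = 966/65 and y_{East} = 18.4.
Then y_{West} = 248/13 − (5/13)·18.4 = 12.
Equilibrium price: P = 373 − 5·30.4 = 221.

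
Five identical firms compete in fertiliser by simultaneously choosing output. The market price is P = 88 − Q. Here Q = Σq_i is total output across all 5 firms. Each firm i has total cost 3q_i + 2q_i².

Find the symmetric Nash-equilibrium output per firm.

8.5

A representative firm's profit is π_i = q_i(88 − Q) − 3q_i − 2q_i², with Q = q_i + Σ_{j≠i} q_j.
First-order condition: 85 − 6q_i − Σ_{j≠i} q_j = 0.
With identical firms, set every q_j = q: then 85 − 6q − 4q = 0, i.e. q = 85/10 = 8.5.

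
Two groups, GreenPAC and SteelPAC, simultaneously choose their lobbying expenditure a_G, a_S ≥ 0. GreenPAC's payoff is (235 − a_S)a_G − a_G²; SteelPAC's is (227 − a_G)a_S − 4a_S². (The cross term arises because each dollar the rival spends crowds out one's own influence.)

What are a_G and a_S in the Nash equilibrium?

110.2, 14.6

Expanding GreenPAC's payoff: 235a_G − a_Sa_G − a_G².
∂π/∂a_G = 235 − a_S − 2a_G = 0, so a_G = 117.5 − 0.5a_S.
Likewise for SteelPAC: a_S = 28.375 − 0.125a_G.
Substituting the second reaction function into the first: a_G = 117.5 − 0.5(28.375 − 0.125a_G), which gives 0.9375a_G = 103.3125 ⇒ a_G = 110.2.
Then a_S = 28.375 − 0.125·110.2 = 14.6.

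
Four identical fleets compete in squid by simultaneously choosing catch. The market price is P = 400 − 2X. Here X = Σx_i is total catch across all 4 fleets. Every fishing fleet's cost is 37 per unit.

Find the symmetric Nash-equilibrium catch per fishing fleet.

A representative fishing fleet's profit is π_i = x_i(400 − 2X) − 37x_i, with X = x_i + Σ_{j≠i} x_j.
First-order condition: 363 − 4x_i − 2Σ_{j≠i} x_j = 0.
In a symmetric equilibrium every fishing fleet chooses the same x, so Σ_{j≠i} x_j = 3x. The condition becomes 363 − 10x = 0, giving x = 363/10 = 36.3.

36.3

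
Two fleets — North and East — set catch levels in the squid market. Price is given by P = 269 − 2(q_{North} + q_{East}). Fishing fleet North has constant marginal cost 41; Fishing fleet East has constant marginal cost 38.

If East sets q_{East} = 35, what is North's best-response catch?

Fishing fleet North's profit: π = q_{North}(269 − 2(q_{North} + q_{East})) − 41q_{North}.
∂π/∂q_{North} = 228 − 4q_{North} − 2q_{East} = 0, so q_{North} = 57 − 0.5q_{East}.
At q_{East} = 35: q_{North} = 57 − 0.5·35 = 39.5.

39.5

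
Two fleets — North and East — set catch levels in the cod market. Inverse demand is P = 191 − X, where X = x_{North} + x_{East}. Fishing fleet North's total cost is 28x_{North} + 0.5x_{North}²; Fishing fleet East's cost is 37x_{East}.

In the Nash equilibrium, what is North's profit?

Fishing fleet North's profit: π = x_{North}(191 − (x_{North} + x_{East})) − 28x_{North} − 0.5x_{North}².
∂π/∂x_{North} = 163 − 3x_{North} − x_{East} = 0, so x_{North} = 163/3 − (1/3)x_{East}.
For East: ∂π/∂x_{East} = 154 − 2x_{East} − x_{North} = 0 ⇒ x_{East} = 77 − 0.5x_{North}.
Substituting the second reaction function into the first: x_{North} = 163/3 − (1/3)(77 − 0.5x_{North}), which gives (5/6)x_{North} = 86/3 ⇒ x_{North} = 34.4.
Then x_{East} = 77 − 0.5·34.4 = 59.8.
Price P = 191 − 94.2 = 96.8.
North's profit: (96.8 − 28)·34.4 − 0.5(34.4)² = 1775.04.

1775.04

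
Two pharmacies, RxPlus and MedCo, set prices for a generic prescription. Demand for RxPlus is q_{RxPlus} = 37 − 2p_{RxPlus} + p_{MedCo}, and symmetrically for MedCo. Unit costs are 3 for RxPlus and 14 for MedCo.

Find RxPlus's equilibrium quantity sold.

25.6

RxPlus's profit: π = (p_{RxPlus} − 3)(37 − 2p_{RxPlus} + p_{MedCo}).
∂π/∂p_{RxPlus} = 43 − 4p_{RxPlus} + p_{MedCo} = 0 ⇒ p_{RxPlus} = 10.75 + 0.25p_{MedCo}.
Similarly p_{MedCo} = 16.25 + 0.25p_{RxPlus}.
Substituting the second reaction function into the first: p_{RxPlus} = 10.75 + 0.25(16.25 + 0.25p_{RxPlus}), which gives 0.9375p_{RxPlus} = 14.8125 ⇒ p_{RxPlus} = 15.8.
Then p_{MedCo} = 16.25 + 0.25·15.8 = 20.2.
q_{RxPlus} = 37 − 2·15.8 + 20.2 = 25.6.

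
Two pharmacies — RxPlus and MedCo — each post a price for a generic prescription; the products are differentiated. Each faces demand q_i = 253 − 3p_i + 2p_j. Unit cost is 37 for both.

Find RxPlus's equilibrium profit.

8748

RxPlus's profit: π = (p_{RxPlus} − 37)(253 − 3p_{RxPlus} + 2p_{MedCo}).
∂π/∂p_{RxPlus} = 364 − 6p_{RxPlus} + 2p_{MedCo} = 0 ⇒ p_{RxPlus} = 182/3 + (1/3)p_{MedCo}.
The game is symmetric, so in equilibrium p_{MedCo} = p_{RxPlus}: the reaction function gives (2/3)p_{RxPlus} = 182/3, hence p_{RxPlus} = 91.
q_{RxPlus} = 253 − 3·91 + 2·91 = 162.
Profit = (91 − 37)·162 = 8748.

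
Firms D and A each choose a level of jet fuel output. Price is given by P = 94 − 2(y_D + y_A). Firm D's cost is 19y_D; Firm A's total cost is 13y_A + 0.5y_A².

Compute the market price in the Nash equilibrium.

45.625

Firm D's profit: π = y_D(94 − 2(y_D + y_A)) − 19y_D.
∂π/∂y_D = 75 − 4y_D − 2y_A = 0, so y_D = 18.75 − 0.5y_A.
For A: ∂π/∂y_A = 81 − 5y_A − 2y_D = 0 ⇒ y_A = 16.2 − 0.4y_D.
Plugging y_A into D's best response: y_D = 18.75 − 0.5(16.2 − 0.4y_D) ⇒ 0.8y_D = 10.65, so y_D = 13.3125.
Then y_A = 16.2 − 0.4·13.3125 = 10.875.
Equilibrium price: P = 94 − 2·24.1875 = 45.625.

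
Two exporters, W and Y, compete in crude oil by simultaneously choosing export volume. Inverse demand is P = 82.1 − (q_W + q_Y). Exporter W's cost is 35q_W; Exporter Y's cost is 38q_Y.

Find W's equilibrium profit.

278.89

Exporter W's profit: π = q_W(82.1 − (q_W + q_Y)) − 35q_W.
∂π/∂q_W = 47.1 − 2q_W − q_Y = 0, so q_W = 23.55 − 0.5q_Y.
By the same steps for Y: q_Y = 22.05 − 0.5q_W.
Plugging q_Y into W's best response: q_W = 23.55 − 0.5(22.05 − 0.5q_W) ⇒ 0.75q_W = 12.525, so q_W = 16.7.
Then q_Y = 22.05 − 0.5·16.7 = 13.7.
Price P = 82.1 − 30.4 = 51.7.
W's profit: (51.7 − 35)·16.7 = 278.89.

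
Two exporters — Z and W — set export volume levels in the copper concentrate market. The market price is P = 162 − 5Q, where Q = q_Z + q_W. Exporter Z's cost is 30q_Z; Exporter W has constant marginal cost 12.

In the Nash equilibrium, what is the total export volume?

18.8

Exporter Z's profit: π = q_Z(162 − 5(q_Z + q_W)) − 30q_Z.
∂π/∂q_Z = 132 − 10q_Z − 5q_W = 0, so q_Z = 13.2 − 0.5q_W.
By the same steps for W: q_W = 15 − 0.5q_Z.
Plugging q_W into Z's best response: q_Z = 13.2 − 0.5(15 − 0.5q_Z) ⇒ 0.75q_Z = 5.7, so q_Z = 7.6.
Then q_W = 15 − 0.5·7.6 = 11.2.
Total export volume: 7.6 + 11.2 = 18.8.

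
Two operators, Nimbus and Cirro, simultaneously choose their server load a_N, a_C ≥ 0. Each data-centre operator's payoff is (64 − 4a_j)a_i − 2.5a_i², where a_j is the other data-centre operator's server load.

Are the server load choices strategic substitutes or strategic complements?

Nimbus's payoff is (64 − 4a_C)a_N − 2.5a_N².
∂π/∂a_N = 64 − 4a_C − 5a_N = 0, so a_N = 12.8 − 0.8a_C.
The best-response slope da_N/da_C = −0.8 < 0: the reaction function is downward-sloping, so the choices are strategic substitutes.

strategic substitutes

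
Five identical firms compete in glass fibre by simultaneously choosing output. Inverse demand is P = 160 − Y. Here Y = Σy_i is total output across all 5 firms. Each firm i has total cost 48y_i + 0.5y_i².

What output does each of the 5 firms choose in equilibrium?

16

A representative firm's profit is π_i = y_i(160 − Y) − 48y_i − 0.5y_i², with Y = y_i + Σ_{j≠i} y_j.
First-order condition: 112 − 3y_i − Σ_{j≠i} y_j = 0.
Imposing symmetry (y_j = y for all j) turns Σ_{j≠i} y_j into 4y, so 112 = 7y and y = 16.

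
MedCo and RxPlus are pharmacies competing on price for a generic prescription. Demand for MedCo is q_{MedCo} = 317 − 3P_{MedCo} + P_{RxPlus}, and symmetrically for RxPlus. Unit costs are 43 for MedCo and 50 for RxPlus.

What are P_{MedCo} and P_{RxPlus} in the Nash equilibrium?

MedCo's profit: π = (P_{MedCo} − 43)(317 − 3P_{MedCo} + P_{RxPlus}).
∂π/∂P_{MedCo} = 446 − 6P_{MedCo} + P_{RxPlus} = 0 ⇒ P_{MedCo} = 223/3 + (1/6)P_{RxPlus}.
Similarly P_{RxPlus} = 467/6 + (1/6)P_{MedCo}.
Substituting the second reaction function into the first: P_{MedCo} = 223/3 + (1/6)(467/6 + (1/6)P_{MedCo}), which gives (35/36)P_{MedCo} = 3143/36 ⇒ P_{MedCo} = 89.8.
Then P_{RxPlus} = 467/6 + (1/6)·89.8 = 92.8.

89.8, 92.8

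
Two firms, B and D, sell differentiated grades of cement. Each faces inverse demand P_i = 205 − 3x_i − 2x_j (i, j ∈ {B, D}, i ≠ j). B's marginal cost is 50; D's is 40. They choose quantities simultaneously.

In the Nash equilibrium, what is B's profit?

1054.6875

Firm B's profit: π = x_B(205 − 3x_B − 2x_D) − 50x_B.
∂π/∂x_B = 155 − 6x_B − 2x_D = 0 ⇒ x_B = 155/6 − (1/3)x_D.
Similarly x_D = 27.5 − (1/3)x_B.
Substituting the second reaction function into the first: x_B = 155/6 − (1/3)(27.5 − (1/3)x_B), which gives (8/9)x_B = 50/3 ⇒ x_B = 18.75.
Then x_D = 27.5 − (1/3)·18.75 = 21.25.
P_B = 205 − 3·18.75 − 2·21.25 = 106.25.
Profit = (106.25 − 50)·18.75 = 1054.6875.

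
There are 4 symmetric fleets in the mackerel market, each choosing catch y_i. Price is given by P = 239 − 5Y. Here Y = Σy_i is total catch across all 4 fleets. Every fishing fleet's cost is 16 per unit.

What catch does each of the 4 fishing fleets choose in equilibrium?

8.92

A representative fishing fleet's profit is π_i = y_i(239 − 5Y) − 16y_i, with Y = y_i + Σ_{j≠i} y_j.
First-order condition: 223 − 10y_i − 5Σ_{j≠i} y_j = 0.
With identical fishing fleets, set every y_j = y: then 223 − 10y − 15y = 0, i.e. y = 223/25 = 8.92.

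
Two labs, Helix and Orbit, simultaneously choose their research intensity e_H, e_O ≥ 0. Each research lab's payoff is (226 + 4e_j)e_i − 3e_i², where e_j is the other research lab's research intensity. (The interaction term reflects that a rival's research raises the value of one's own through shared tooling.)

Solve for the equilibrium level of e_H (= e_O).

Helix's payoff is (226 + 4e_O)e_H − 3e_H².
∂π/∂e_H = 226 + 4e_O − 6e_H = 0, so e_H = 113/3 + (2/3)e_O.
By symmetry e_O = e_H; substituting into the reaction function, (1/3)e_H = 113/3 and e_H = 113.

113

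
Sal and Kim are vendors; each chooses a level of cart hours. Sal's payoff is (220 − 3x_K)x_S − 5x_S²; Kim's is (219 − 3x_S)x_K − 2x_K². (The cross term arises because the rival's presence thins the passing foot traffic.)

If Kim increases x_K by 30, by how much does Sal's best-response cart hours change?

-9

Expanding Sal's payoff: 220x_S − 3x_Kx_S − 5x_S².
∂π/∂x_S = 220 − 3x_K − 10x_S = 0, so x_S = 22 − 0.3x_K.
The reaction-function slope is −0.3, so a 30-unit rise in x_K moves x_S by −0.3 × 30 = −9. Sal's best response falls — the actions are strategic substitutes.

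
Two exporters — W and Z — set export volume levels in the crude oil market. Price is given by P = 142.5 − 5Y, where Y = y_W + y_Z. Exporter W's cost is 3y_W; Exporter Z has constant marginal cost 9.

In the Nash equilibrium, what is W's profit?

470.45

Exporter W's profit: π = y_W(142.5 − 5(y_W + y_Z)) − 3y_W.
∂π/∂y_W = 139.5 − 10y_W − 5y_Z = 0, so y_W = 13.95 − 0.5y_Z.
By the same steps for Z: y_Z = 13.35 − 0.5y_W.
Substituting the second reaction function into the first: y_W = 13.95 − 0.5(13.35 − 0.5y_W), which gives 0.75y_W = 7.275 ⇒ y_W = 9.7.
Then y_Z = 13.35 − 0.5·9.7 = 8.5.
Price P = 142.5 − 5·18.2 = 51.5.
W's profit: (51.5 − 3)·9.7 = 470.45.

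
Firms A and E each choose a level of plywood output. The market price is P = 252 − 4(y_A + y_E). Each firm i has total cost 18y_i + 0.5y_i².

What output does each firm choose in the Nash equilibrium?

18

Firm A's profit: π = y_A(252 − 4(y_A + y_E)) − 18y_A − 0.5y_A².
∂π/∂y_A = 234 − 9y_A − 4y_E = 0, so y_A = 26 − (4/9)y_E.
Setting y_A = y_E in the reaction function: y_A = 26 − (4/9)y_A, so y_A = 26 / (13/9) = 18.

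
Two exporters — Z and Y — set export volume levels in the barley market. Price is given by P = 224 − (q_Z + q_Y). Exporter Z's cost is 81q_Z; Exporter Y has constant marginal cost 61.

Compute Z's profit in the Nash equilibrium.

Exporter Z's profit: π = q_Z(224 − (q_Z + q_Y)) − 81q_Z.
∂π/∂q_Z = 143 − 2q_Z − q_Y = 0, so q_Z = 71.5 − 0.5q_Y.
By the same steps for Y: q_Y = 81.5 − 0.5q_Z.
Substituting the second reaction function into the first: q_Z = 71.5 − 0.5(81.5 − 0.5q_Z), which gives 0.75q_Z = 30.75 ⇒ q_Z = 41.
Then q_Y = 81.5 − 0.5·41 = 61.
Price P = 224 − 102 = 122.
Z's profit: (122 − 81)·41 = 1681.

1681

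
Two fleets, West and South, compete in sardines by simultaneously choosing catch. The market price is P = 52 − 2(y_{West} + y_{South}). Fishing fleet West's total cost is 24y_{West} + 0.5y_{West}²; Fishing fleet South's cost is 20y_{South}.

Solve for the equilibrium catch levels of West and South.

Fishing fleet West's profit: π = y_{West}(52 − 2(y_{West} + y_{South})) − 24y_{West} − 0.5y_{West}².
∂π/∂y_{West} = 28 − 5y_{West} − 2y_{South} = 0, so y_{West} = 5.6 − 0.4y_{South}.
For South: ∂π/∂y_{South} = 32 − 4y_{South} − 2y_{West} = 0 ⇒ y_{South} = 8 − 0.5y_{West}.
Plugging y_{South} into West's best response: y_{West} = 5.6 − 0.4(8 − 0.5y_{West}) ⇒ 0.8y_{West} = 2.4, so y_{West} = 3.
Then y_{South} = 8 − 0.5·3 = 6.5.

3, 6.5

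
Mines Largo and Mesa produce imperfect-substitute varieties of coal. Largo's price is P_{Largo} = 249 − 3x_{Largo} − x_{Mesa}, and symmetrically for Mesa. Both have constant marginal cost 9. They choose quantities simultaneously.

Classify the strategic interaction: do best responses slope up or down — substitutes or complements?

strategic substitutes

Mine Largo's profit: π = x_{Largo}(249 − 3x_{Largo} − x_{Mesa}) − 9x_{Largo}.
∂π/∂x_{Largo} = 240 − 6x_{Largo} − x_{Mesa} = 0 ⇒ x_{Largo} = 40 − (1/6)x_{Mesa}.
The best-response slope dx_{Largo}/dx_{Mesa} = −1/6 < 0: the reaction function is downward-sloping, so the choices are strategic substitutes.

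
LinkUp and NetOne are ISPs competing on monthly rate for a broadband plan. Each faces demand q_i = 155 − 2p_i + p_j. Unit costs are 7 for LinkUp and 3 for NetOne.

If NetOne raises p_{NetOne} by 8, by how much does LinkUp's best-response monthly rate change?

2

LinkUp's profit: π = (p_{LinkUp} − 7)(155 − 2p_{LinkUp} + p_{NetOne}).
∂π/∂p_{LinkUp} = 169 − 4p_{LinkUp} + p_{NetOne} = 0 ⇒ p_{LinkUp} = 42.25 + 0.25p_{NetOne}.
The reaction-function slope is 0.25, so an 8-unit rise in p_{NetOne} moves p_{LinkUp} by 0.25 × 8 = 2. LinkUp's best response rises — the actions are strategic complements.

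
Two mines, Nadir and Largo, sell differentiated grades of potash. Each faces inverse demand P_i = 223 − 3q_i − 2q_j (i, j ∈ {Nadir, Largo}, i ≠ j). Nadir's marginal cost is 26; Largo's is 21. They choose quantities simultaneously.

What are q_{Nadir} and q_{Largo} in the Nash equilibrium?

Mine Nadir's profit: π = q_{Nadir}(223 − 3q_{Nadir} − 2q_{Largo}) − 26q_{Nadir}.
∂π/∂q_{Nadir} = 197 − 6q_{Nadir} − 2q_{Largo} = 0 ⇒ q_{Nadir} = 197/6 − (1/3)q_{Largo}.
Similarly q_{Largo} = 101/3 − (1/3)q_{Nadir}.
Plugging q_{Largo} into Nadir's best response: q_{Nadir} = 197/6 − (1/3)(101/3 − (1/3)q_{Nadir}) ⇒ (8/9)q_{Nadir} = 389/18, so q_{Nadir} = 24.3125.
Then q_{Largo} = 101/3 − (1/3)·24.3125 = 25.5625.

24.3125, 25.5625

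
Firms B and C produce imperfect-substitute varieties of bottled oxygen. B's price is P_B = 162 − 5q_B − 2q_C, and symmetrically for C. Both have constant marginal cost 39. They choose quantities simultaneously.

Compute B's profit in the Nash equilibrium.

525.3125

Firm B's profit: π = q_B(162 − 5q_B − 2q_C) − 39q_B.
∂π/∂q_B = 123 − 10q_B − 2q_C = 0 ⇒ q_B = 12.3 − 0.2q_C.
By symmetry q_C = q_B; substituting into the reaction function, 1.2q_B = 12.3 and q_B = 10.25.
P_B = 162 − 5·10.25 − 2·10.25 = 90.25.
Profit = (90.25 − 39)·10.25 = 525.3125.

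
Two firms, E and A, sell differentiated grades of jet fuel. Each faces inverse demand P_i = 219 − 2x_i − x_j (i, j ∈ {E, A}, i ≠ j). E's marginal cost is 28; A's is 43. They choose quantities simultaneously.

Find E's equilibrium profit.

3073.28

Firm E's profit: π = x_E(219 − 2x_E − x_A) − 28x_E.
∂π/∂x_E = 191 − 4x_E − x_A = 0 ⇒ x_E = 47.75 − 0.25x_A.
Similarly x_A = 44 − 0.25x_E.
Plugging x_A into E's best response: x_E = 47.75 − 0.25(44 − 0.25x_E) ⇒ 0.9375x_E = 36.75, so x_E = 39.2.
Then x_A = 44 − 0.25·39.2 = 34.2.
P_E = 219 − 2·39.2 − 34.2 = 106.4.
Profit = (106.4 − 28)·39.2 = 3073.28.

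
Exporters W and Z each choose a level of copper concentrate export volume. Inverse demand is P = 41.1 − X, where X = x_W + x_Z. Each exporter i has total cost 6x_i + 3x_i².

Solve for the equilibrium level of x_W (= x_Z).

3.9

Exporter W's profit: π = x_W(41.1 − (x_W + x_Z)) − 6x_W − 3x_W².
∂π/∂x_W = 35.1 − 8x_W − x_Z = 0, so x_W = 4.3875 − 0.125x_Z.
The game is symmetric, so in equilibrium x_Z = x_W: the reaction function gives 1.125x_W = 4.3875, hence x_W = 3.9.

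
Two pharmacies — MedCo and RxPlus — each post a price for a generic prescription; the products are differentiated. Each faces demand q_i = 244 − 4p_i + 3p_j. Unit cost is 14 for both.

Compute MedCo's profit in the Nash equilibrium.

8464

MedCo's profit: π = (p_{MedCo} − 14)(244 − 4p_{MedCo} + 3p_{RxPlus}).
∂π/∂p_{MedCo} = 300 − 8p_{MedCo} + 3p_{RxPlus} = 0 ⇒ p_{MedCo} = 37.5 + 0.375p_{RxPlus}.
By symmetry p_{RxPlus} = p_{MedCo}; substituting into the reaction function, 0.625p_{MedCo} = 37.5 and p_{MedCo} = 60.
q_{MedCo} = 244 − 4·60 + 3·60 = 184.
Profit = (60 − 14)·184 = 8464.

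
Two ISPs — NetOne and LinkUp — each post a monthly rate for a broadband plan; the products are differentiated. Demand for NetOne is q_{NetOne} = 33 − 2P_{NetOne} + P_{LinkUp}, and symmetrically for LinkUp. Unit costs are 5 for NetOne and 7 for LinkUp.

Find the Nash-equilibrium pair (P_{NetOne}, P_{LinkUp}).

14.6, 15.4

NetOne's profit: π = (P_{NetOne} − 5)(33 − 2P_{NetOne} + P_{LinkUp}).
∂π/∂P_{NetOne} = 43 − 4P_{NetOne} + P_{LinkUp} = 0 ⇒ P_{NetOne} = 10.75 + 0.25P_{LinkUp}.
Similarly P_{LinkUp} = 11.75 + 0.25P_{NetOne}.
Plugging P_{LinkUp} into NetOne's best response: P_{NetOne} = 10.75 + 0.25(11.75 + 0.25P_{NetOne}) ⇒ 0.9375P_{NetOne} = 13.6875, so P_{NetOne} = 14.6.
Then P_{LinkUp} = 11.75 + 0.25·14.6 = 15.4.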